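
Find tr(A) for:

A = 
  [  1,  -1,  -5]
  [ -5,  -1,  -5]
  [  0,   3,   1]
1

tr(A) = 1 + -1 + 1 = 1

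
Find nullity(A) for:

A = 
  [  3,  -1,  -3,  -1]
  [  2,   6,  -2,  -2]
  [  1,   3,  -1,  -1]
nullity(A) = 2

Row reduce:
R2 → R2 - (2/3)·R1
R3 → R3 - (1/3)·R1
R3 → R3 - (1/2)·R2
REF = 
  [   3,   -1,   -3,   -1]
  [   0, 20/3,    0, -4/3]
  [   0,    0,    0,    0]
Pivot columns: 1, 2 → 2 pivots.
rank(A) = 2, so nullity(A) = 4 - 2 = 2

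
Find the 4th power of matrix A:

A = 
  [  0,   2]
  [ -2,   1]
A² = A·A:
A²[1,1] = (0)(0) + (2)(-2) = -4
A²[1,2] = (0)(2) + (2)(1) = 2
A²[2,1] = (-2)(0) + (1)(-2) = -2
A²[2,2] = (-2)(2) + (1)(1) = -3
A² = 
  [ -4,   2]
  [ -2,  -3]

A^3 = A^2·A:
A^3[1,1] = (-4)(0) + (2)(-2) = -4
A^3[1,2] = (-4)(2) + (2)(1) = -6
A^3[2,1] = (-2)(0) + (-3)(-2) = 6
A^3[2,2] = (-2)(2) + (-3)(1) = -7
A^3 = 
  [ -4,  -6]
  [  6,  -7]

A^4 = A^3·A:
A^4[1,1] = (-4)(0) + (-6)(-2) = 12
A^4[1,2] = (-4)(2) + (-6)(1) = -14
A^4[2,1] = (6)(0) + (-7)(-2) = 14
A^4[2,2] = (6)(2) + (-7)(1) = 5
A^4 = 
  [ 12, -14]
  [ 14,   5]

Therefore
A^4 = 
  [ 12, -14]
  [ 14,   5]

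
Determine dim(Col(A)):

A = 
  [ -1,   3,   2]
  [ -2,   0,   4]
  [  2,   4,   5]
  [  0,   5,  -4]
dim(Col(A)) = 3

Row reduce:
R2 → R2 - (2)·R1
R3 → R3 + (2)·R1
R3 → R3 + (5/3)·R2
R4 → R4 + (5/6)·R2
R4 → R4 + (4/9)·R3
REF = 
  [ -1,   3,   2]
  [  0,  -6,   0]
  [  0,   0,   9]
  [  0,   0,   0]
Pivot columns: 1, 2, 3 → 3 pivots.
dim(Col(A)) = number of pivot columns = 3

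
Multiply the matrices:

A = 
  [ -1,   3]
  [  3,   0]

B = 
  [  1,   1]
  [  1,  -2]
AB = 
  [  2,  -7]
  [  3,   3]

A is 2×2 and B is 2×2, so AB is 2×2. Each entry is (row of A)·(column of B):
AB[1,1] = (-1)(1) + (3)(1) = 2
AB[1,2] = (-1)(1) + (3)(-2) = -7
AB[2,1] = (3)(1) + (0)(1) = 3
AB[2,2] = (3)(1) + (0)(-2) = 3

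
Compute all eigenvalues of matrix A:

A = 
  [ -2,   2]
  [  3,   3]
λ = 4, -3

tr(A) = 1, det(A) = -12
Characteristic polynomial: λ² - tr(A)λ + det(A) = λ² - λ - 12
λ² - λ - 12 = (λ + 3)(λ - 4)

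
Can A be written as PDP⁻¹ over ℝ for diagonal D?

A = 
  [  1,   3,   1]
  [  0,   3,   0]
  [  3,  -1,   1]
Yes

Characteristic polynomial: det(λI - A) = λ³ - 5λ² + 4λ + 6
Testing integer divisors of the constant term: p(3) = 0, so (λ - 3) is a factor:
p(λ) = (λ - 3)(λ² - 2λ - 2)
λ² - 2λ - 2 = 0  ⇒  λ = (2 ± √((-2)² - 4·(-2)))/2 = (2 ± √(12))/2
  = 1 + √3,  1 - √3
Eigenvalues: 3, 1 + √3, 1 - √3  (≈ 3, 2.732, -0.7321)
The two irrational eigenvalues are distinct (simple), so each has alg. mult. = geom. mult. = 1.
λ=3: alg. mult. = 1, geom. mult. = 3 - rank(A - (3)I) = 3 - 2 = 1
Sum of geometric multiplicities equals n, so A has n independent eigenvectors.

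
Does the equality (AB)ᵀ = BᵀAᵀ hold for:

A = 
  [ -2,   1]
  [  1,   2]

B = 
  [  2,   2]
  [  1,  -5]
Yes

(AB)ᵀ = 
  [ -3,   4]
  [ -9,  -8]

BᵀAᵀ = 
  [ -3,   4]
  [ -9,  -8]

Both sides are equal — this is the standard identity (AB)ᵀ = BᵀAᵀ, which holds for all A, B.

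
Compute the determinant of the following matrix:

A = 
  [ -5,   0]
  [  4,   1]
For a 2×2 matrix, det = ad - bc = (-5)(1) - (0)(4) = -5

det(A) = -5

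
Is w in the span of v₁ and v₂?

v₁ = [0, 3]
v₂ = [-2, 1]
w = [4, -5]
Yes

Form the augmented matrix and row-reduce:
[v₁|v₂|w] = 
  [  0,  -2,   4]
  [  3,   1,  -5]
Swap R1 ↔ R2
REF = 
  [  3,   1,  -5]
  [  0,  -2,   4]

No row of the form [0 0 | nonzero], so the system is consistent. Back-substitution gives c₁ = -1, c₂ = -2: w = (-1)·v₁ + (-2)·v₂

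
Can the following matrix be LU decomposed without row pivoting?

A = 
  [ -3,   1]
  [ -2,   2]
Yes.
A[1,1] = -3 ≠ 0, so Gaussian elimination proceeds without a row swap: multiplier ℓ₂₁ = (-2)/(-3) = 2/3, and U[2,2] = 2 - (2/3)(1) = 4/3.
L = 
  [  1,   0]
  [2/3,   1]
U = 
  [ -3,   1]
  [  0, 4/3]
Check row 2 of LU: [(2/3)(-3), (2/3)(1) + (4/3)] = [-2, 2] = row 2 of A ✓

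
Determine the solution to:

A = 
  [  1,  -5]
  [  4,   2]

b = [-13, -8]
Row reduce the augmented matrix [A|b]:
R2 → R2 - (4)·R1
REF = 
  [  1,  -5, -13]
  [  0,  22,  44]

Back-substitution:
x₂ = 44 / 22 = 2
x₁ = (-13 - (-5)(2)) / 1 = -3

x = [-3, 2]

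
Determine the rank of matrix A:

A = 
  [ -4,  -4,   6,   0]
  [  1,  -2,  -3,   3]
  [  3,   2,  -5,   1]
Row reduce:
R2 → R2 + (1/4)·R1
R3 → R3 + (3/4)·R1
R3 → R3 - (1/3)·R2
REF = 
  [  -4,   -4,    6,    0]
  [   0,   -3, -3/2,    3]
  [   0,    0,    0,    0]
Pivot columns: 1, 2 → 2 pivots.

rank(A) = 2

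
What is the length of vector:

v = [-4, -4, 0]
5.657

||v||₂ = √((-4)² + (-4)² + (0)²) = √32 = 5.657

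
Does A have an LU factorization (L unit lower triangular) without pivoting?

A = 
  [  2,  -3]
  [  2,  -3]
Yes.
A[1,1] = 2 ≠ 0, so Gaussian elimination proceeds without a row swap: multiplier ℓ₂₁ = (2)/(2) = 1, and U[2,2] = -3 - (1)(-3) = 0.
L = 
  [  1,   0]
  [  1,   1]
U = 
  [  2,  -3]
  [  0,   0]
Check row 2 of LU: [(1)(2), (1)(-3) + 0] = [2, -3] = row 2 of A ✓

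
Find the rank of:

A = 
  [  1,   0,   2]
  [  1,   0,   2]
rank(A) = 1

Row reduce:
R2 → R2 - (1)·R1
REF = 
  [  1,   0,   2]
  [  0,   0,   0]
Pivot columns: 1 → 1 pivot.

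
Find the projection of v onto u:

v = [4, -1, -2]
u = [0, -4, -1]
proj_u(v) = [0, -24/17, -6/17]

v·u = (4)(0) + (-1)(-4) + (-2)(-1) = 6
u·u = (0)² + (-4)² + (-1)² = 17
proj_u(v) = (v·u / u·u) × u = (6/17) × u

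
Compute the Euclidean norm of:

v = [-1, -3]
3.162

||v||₂ = √((-1)² + (-3)²) = √10 = 3.162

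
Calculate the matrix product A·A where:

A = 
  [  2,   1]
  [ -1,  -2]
A² = A·A:
A²[1,1] = (2)(2) + (1)(-1) = 3
A²[1,2] = (2)(1) + (1)(-2) = 0
A²[2,1] = (-1)(2) + (-2)(-1) = 0
A²[2,2] = (-1)(1) + (-2)(-2) = 3
A² = 
  [  3,   0]
  [  0,   3]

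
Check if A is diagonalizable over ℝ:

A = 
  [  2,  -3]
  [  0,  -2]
Yes

tr(A) = 0, det(A) = -4
Characteristic polynomial: λ² - tr(A)λ + det(A) = λ² - 4
λ² - 4 = (λ + 2)(λ - 2)
Eigenvalues: 2, -2
λ=-2: alg. mult. = 1, geom. mult. = 2 - rank(A - (-2)I) = 2 - 1 = 1
λ=2: alg. mult. = 1, geom. mult. = 2 - rank(A - (2)I) = 2 - 1 = 1
Sum of geometric multiplicities equals n, so A has n independent eigenvectors.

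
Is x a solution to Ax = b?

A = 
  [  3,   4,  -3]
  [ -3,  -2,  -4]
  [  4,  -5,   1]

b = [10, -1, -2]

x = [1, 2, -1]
No

Ax = [14, -3, -7] ≠ b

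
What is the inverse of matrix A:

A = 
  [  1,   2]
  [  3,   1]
det(A) = (1)(1) - (2)(3) = -5
For a 2×2 matrix, A⁻¹ = (1/det(A)) · [[d, -b], [-c, a]]
    = (-1/5) · [[1, -2], [-3, 1]]

A⁻¹ = 
  [-1/5,  2/5]
  [ 3/5, -1/5]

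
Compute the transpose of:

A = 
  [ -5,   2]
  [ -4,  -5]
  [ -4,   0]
Aᵀ = 
  [ -5,  -4,  -4]
  [  2,  -5,   0]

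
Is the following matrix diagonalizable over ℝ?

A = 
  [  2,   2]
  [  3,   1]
Yes

tr(A) = 3, det(A) = -4
Characteristic polynomial: λ² - tr(A)λ + det(A) = λ² - 3λ - 4
λ² - 3λ - 4 = (λ + 1)(λ - 4)
Eigenvalues: 4, -1
λ=-1: alg. mult. = 1, geom. mult. = 2 - rank(A - (-1)I) = 2 - 1 = 1
λ=4: alg. mult. = 1, geom. mult. = 2 - rank(A - (4)I) = 2 - 1 = 1
Sum of geometric multiplicities equals n, so A has n independent eigenvectors.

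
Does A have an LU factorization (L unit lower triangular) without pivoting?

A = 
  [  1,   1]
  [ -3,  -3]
Yes.
A[1,1] = 1 ≠ 0, so Gaussian elimination proceeds without a row swap: multiplier ℓ₂₁ = (-3)/(1) = -3, and U[2,2] = -3 - (-3)(1) = 0.
L = 
  [  1,   0]
  [ -3,   1]
U = 
  [  1,   1]
  [  0,   0]
Check row 2 of LU: [(-3)(1), (-3)(1) + 0] = [-3, -3] = row 2 of A ✓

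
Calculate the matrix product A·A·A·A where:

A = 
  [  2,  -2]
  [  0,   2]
A^4 = 
  [ 16, -64]
  [  0,  16]

A² = A·A:
A²[1,1] = (2)(2) + (-2)(0) = 4
A²[1,2] = (2)(-2) + (-2)(2) = -8
A²[2,1] = (0)(2) + (2)(0) = 0
A²[2,2] = (0)(-2) + (2)(2) = 4
A² = 
  [  4,  -8]
  [  0,   4]

A^3 = A^2·A:
A^3[1,1] = (4)(2) + (-8)(0) = 8
A^3[1,2] = (4)(-2) + (-8)(2) = -24
A^3[2,1] = (0)(2) + (4)(0) = 0
A^3[2,2] = (0)(-2) + (4)(2) = 8
A^3 = 
  [  8, -24]
  [  0,   8]

A^4 = A^3·A:
A^4[1,1] = (8)(2) + (-24)(0) = 16
A^4[1,2] = (8)(-2) + (-24)(2) = -64
A^4[2,1] = (0)(2) + (8)(0) = 0
A^4[2,2] = (0)(-2) + (8)(2) = 16
A^4 = 
  [ 16, -64]
  [  0,  16]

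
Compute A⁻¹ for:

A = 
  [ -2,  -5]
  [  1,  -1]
det(A) = (-2)(-1) - (-5)(1) = 7
For a 2×2 matrix, A⁻¹ = (1/det(A)) · [[d, -b], [-c, a]]
    = (1/7) · [[-1, 5], [-1, -2]]

A⁻¹ = 
  [-1/7,  5/7]
  [-1/7, -2/7]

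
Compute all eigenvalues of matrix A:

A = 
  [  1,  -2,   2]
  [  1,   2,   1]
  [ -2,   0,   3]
λ = 3, (3 + i√23)/2, (3 - i√23)/2  (≈ 3, 1.5 + 2.398i, 1.5 - 2.398i)

Characteristic polynomial: det(λI - A) = λ³ - 6λ² + 17λ - 24
Testing integer divisors of the constant term: p(3) = 0, so (λ - 3) is a factor:
p(λ) = (λ - 3)(λ² - 3λ + 8)
λ² - 3λ + 8 = 0  ⇒  λ = (3 ± √((-3)² - 4·(8)))/2 = (3 ± √(-23))/2
  = (3 + i√23)/2,  (3 - i√23)/2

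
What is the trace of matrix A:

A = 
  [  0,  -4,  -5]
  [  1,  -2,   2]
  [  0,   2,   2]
0

tr(A) = 0 + -2 + 2 = 0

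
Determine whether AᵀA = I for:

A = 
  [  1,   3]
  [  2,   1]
No

AᵀA = 
  [  5,   5]
  [  5,  10]
≠ I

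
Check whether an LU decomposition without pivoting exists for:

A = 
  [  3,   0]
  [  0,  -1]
Yes.
A[1,1] = 3 ≠ 0, so Gaussian elimination proceeds without a row swap: multiplier ℓ₂₁ = (0)/(3) = 0, and U[2,2] = -1 - (0)(0) = -1.
L = 
  [  1,   0]
  [  0,   1]
U = 
  [  3,   0]
  [  0,  -1]
Check row 2 of LU: [(0)(3), (0)(0) + (-1)] = [0, -1] = row 2 of A ✓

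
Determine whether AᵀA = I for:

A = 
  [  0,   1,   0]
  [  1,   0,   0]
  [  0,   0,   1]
Yes

AᵀA = 
  [  1,   0,   0]
  [  0,   1,   0]
  [  0,   0,   1]
= I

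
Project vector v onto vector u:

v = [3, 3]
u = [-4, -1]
v·u = (3)(-4) + (3)(-1) = -15
u·u = (-4)² + (-1)² = 17
proj_u(v) = (v·u / u·u) × u = (-15/17) × u

proj_u(v) = [60/17, 15/17]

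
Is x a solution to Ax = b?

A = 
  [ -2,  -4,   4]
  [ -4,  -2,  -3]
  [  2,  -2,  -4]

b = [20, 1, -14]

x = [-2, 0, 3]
No

Ax = [16, -1, -16] ≠ b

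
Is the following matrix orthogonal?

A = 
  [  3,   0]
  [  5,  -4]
No

AᵀA = 
  [ 34, -20]
  [-20,  16]
≠ I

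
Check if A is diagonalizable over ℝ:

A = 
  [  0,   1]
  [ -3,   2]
No

tr(A) = 2, det(A) = 3
Characteristic polynomial: λ² - tr(A)λ + det(A) = λ² - 2λ + 3
λ² - 2λ + 3 = 0  ⇒  λ = (2 ± √((-2)² - 4·(3)))/2 = (2 ± √(-8))/2
  = 1 + i√2,  1 - i√2
Eigenvalues: 1 + i√2, 1 - i√2  (≈ 1 + 1.414i, 1 - 1.414i)
Has complex eigenvalues (not diagonalizable over ℝ).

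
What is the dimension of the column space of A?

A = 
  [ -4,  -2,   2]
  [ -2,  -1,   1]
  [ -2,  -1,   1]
dim(Col(A)) = 1

Row reduce:
R2 → R2 - (1/2)·R1
R3 → R3 - (1/2)·R1
REF = 
  [ -4,  -2,   2]
  [  0,   0,   0]
  [  0,   0,   0]
Pivot columns: 1 → 1 pivot.
dim(Col(A)) = number of pivot columns = 1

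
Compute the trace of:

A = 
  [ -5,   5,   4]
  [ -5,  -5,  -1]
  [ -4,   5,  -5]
-15

tr(A) = -5 + -5 + -5 = -15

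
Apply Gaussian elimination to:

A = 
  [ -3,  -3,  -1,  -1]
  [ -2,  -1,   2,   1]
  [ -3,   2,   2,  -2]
Row operations:
R2 → R2 - (2/3)·R1
R3 → R3 - (1)·R1
R3 → R3 - (5)·R2

Resulting echelon form:
REF = 
  [   -3,    -3,    -1,    -1]
  [    0,     1,   8/3,   5/3]
  [    0,     0, -31/3, -28/3]

Rank = 3 (number of non-zero pivot rows).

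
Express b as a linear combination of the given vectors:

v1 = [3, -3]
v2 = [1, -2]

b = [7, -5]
c1 = 3, c2 = -2

b = 3·v1 + -2·v2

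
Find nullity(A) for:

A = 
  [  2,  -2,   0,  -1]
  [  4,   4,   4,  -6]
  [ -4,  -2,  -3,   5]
nullity(A) = 2

Row reduce:
R2 → R2 - (2)·R1
R3 → R3 + (2)·R1
R3 → R3 + (3/4)·R2
REF = 
  [  2,  -2,   0,  -1]
  [  0,   8,   4,  -4]
  [  0,   0,   0,   0]
Pivot columns: 1, 2 → 2 pivots.
rank(A) = 2, so nullity(A) = 4 - 2 = 2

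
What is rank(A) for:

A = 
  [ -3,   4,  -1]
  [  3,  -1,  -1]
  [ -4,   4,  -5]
Row reduce:
R2 → R2 + (1)·R1
R3 → R3 - (4/3)·R1
R3 → R3 + (4/9)·R2
REF = 
  [   -3,     4,    -1]
  [    0,     3,    -2]
  [    0,     0, -41/9]
Pivot columns: 1, 2, 3 → 3 pivots.

rank(A) = 3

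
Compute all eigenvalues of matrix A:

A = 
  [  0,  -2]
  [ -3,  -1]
λ = 2, -3

tr(A) = -1, det(A) = -6
Characteristic polynomial: λ² - tr(A)λ + det(A) = λ² + λ - 6
λ² + λ - 6 = (λ + 3)(λ - 2)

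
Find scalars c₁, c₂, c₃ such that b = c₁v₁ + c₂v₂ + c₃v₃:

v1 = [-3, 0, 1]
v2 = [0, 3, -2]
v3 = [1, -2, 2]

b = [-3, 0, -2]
c1 = 0, c2 = -2, c3 = -3

b = 0·v1 + -2·v2 + -3·v3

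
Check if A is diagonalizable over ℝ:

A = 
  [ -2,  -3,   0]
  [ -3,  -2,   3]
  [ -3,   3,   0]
Yes

Characteristic polynomial: det(λI - A) = λ³ + 4λ² - 14λ - 45
Testing integer divisors of the constant term: p(-5) = 0, so (λ + 5) is a factor:
p(λ) = (λ + 5)(λ² - λ - 9)
λ² - λ - 9 = 0  ⇒  λ = (1 ± √((-1)² - 4·(-9)))/2 = (1 ± √(37))/2
  = (1 + √37)/2,  (1 - √37)/2
Eigenvalues: -5, (1 + √37)/2, (1 - √37)/2  (≈ -5, 3.541, -2.541)
The two irrational eigenvalues are distinct (simple), so each has alg. mult. = geom. mult. = 1.
λ=-5: alg. mult. = 1, geom. mult. = 3 - rank(A - (-5)I) = 3 - 2 = 1
Sum of geometric multiplicities equals n, so A has n independent eigenvectors.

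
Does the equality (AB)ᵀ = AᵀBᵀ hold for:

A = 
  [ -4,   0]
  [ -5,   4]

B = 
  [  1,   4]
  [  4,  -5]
No

(AB)ᵀ = 
  [ -4,  11]
  [-16, -40]

AᵀBᵀ = 
  [-24,   9]
  [ 16, -20]

The two matrices differ, so (AB)ᵀ ≠ AᵀBᵀ in general. The correct identity is (AB)ᵀ = BᵀAᵀ.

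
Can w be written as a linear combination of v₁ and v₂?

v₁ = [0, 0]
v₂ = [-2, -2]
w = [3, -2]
No

Form the augmented matrix and row-reduce:
[v₁|v₂|w] = 
  [  0,  -2,   3]
  [  0,  -2,  -2]
R2 → R2 - (1)·R1
REF = 
  [  0,  -2,   3]
  [  0,   0,  -5]

Row 2 reads [0 0 | -5], i.e. 0 = -5, so the system is inconsistent and w ∉ span{v₁, v₂}.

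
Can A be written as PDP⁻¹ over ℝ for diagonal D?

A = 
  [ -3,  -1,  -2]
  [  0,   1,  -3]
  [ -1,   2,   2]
No

Characteristic polynomial: det(λI - A) = λ³ - 3λ + 29
By the rational root theorem any rational root is an integer dividing 29; none of those is a root, so p(λ) has no rational roots and hence (being an irreducible cubic) no repeated roots.
Discriminant of the cubic: Δ = -22599
Δ < 0 ⇒ one real eigenvalue and a complex-conjugate pair: λ ≈ -3.397, 1.698 + 2.378i, 1.698 - 2.378i
Has complex eigenvalues (not diagonalizable over ℝ).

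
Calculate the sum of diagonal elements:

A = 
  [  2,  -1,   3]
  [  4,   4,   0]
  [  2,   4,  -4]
2

tr(A) = 2 + 4 + -4 = 2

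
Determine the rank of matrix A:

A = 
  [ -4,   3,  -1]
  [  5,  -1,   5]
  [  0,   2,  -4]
rank(A) = 3

Row reduce:
R2 → R2 + (5/4)·R1
R3 → R3 - (8/11)·R2
REF = 
  [    -4,      3,     -1]
  [     0,   11/4,   15/4]
  [     0,      0, -74/11]
Pivot columns: 1, 2, 3 → 3 pivots.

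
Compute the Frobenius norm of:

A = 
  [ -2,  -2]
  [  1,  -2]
||A||_F = 3.606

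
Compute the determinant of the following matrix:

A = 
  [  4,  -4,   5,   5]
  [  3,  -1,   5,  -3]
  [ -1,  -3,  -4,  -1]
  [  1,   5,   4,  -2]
-140

Cofactor expansion along row 1: det(A) = a₁₁M₁₁ - a₁₂M₁₂ + a₁₃M₁₃ - a₁₄M₁₄

M₁₁ = det[[-1, 5, -3]; [-3, -4, -1]; [5, 4, -2]]
  = (-1)·((-4)(-2) - (-1)(4)) - (5)·((-3)(-2) - (-1)(5)) + (-3)·((-3)(4) - (-4)(5))
  = (-1)(12) - (5)(11) + (-3)(8)
  = -91
M₁₂ = det[[3, 5, -3]; [-1, -4, -1]; [1, 4, -2]]
  = (3)·((-4)(-2) - (-1)(4)) - (5)·((-1)(-2) - (-1)(1)) + (-3)·((-1)(4) - (-4)(1))
  = (3)(12) - (5)(3) + (-3)(0)
  = 21
M₁₃ = det[[3, -1, -3]; [-1, -3, -1]; [1, 5, -2]]
  = (3)·((-3)(-2) - (-1)(5)) - (-1)·((-1)(-2) - (-1)(1)) + (-3)·((-1)(5) - (-3)(1))
  = (3)(11) - (-1)(3) + (-3)(-2)
  = 42
M₁₄ = det[[3, -1, 5]; [-1, -3, -4]; [1, 5, 4]]
  = (3)·((-3)(4) - (-4)(5)) - (-1)·((-1)(4) - (-4)(1)) + (5)·((-1)(5) - (-3)(1))
  = (3)(8) - (-1)(0) + (5)(-2)
  = 14

det(A) = (4)(-91) - (-4)(21) + (5)(42) - (5)(14) = -140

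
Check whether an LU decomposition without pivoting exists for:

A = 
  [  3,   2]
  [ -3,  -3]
Yes.
A[1,1] = 3 ≠ 0, so Gaussian elimination proceeds without a row swap: multiplier ℓ₂₁ = (-3)/(3) = -1, and U[2,2] = -3 - (-1)(2) = -1.
L = 
  [  1,   0]
  [ -1,   1]
U = 
  [  3,   2]
  [  0,  -1]
Check row 2 of LU: [(-1)(3), (-1)(2) + (-1)] = [-3, -3] = row 2 of A ✓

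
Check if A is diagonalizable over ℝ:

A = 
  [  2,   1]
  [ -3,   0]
No

tr(A) = 2, det(A) = 3
Characteristic polynomial: λ² - tr(A)λ + det(A) = λ² - 2λ + 3
λ² - 2λ + 3 = 0  ⇒  λ = (2 ± √((-2)² - 4·(3)))/2 = (2 ± √(-8))/2
  = 1 + i√2,  1 - i√2
Eigenvalues: 1 + i√2, 1 - i√2  (≈ 1 + 1.414i, 1 - 1.414i)
Has complex eigenvalues (not diagonalizable over ℝ).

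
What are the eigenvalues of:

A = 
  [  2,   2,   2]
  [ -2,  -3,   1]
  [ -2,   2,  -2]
Characteristic polynomial: det(λI - A) = λ³ + 3λ² + 2λ + 24
Testing integer divisors of the constant term: p(-4) = 0, so (λ + 4) is a factor:
p(λ) = (λ + 4)(λ² - λ + 6)
λ² - λ + 6 = 0  ⇒  λ = (1 ± √((-1)² - 4·(6)))/2 = (1 ± √(-23))/2
  = (1 + i√23)/2,  (1 - i√23)/2

λ = -4, (1 + i√23)/2, (1 - i√23)/2  (≈ -4, 0.5 + 2.398i, 0.5 - 2.398i)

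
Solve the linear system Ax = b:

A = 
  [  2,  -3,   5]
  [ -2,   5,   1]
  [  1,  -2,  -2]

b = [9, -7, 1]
Row reduce the augmented matrix [A|b]:
R2 → R2 + (1)·R1
R3 → R3 - (1/2)·R1
R3 → R3 + (1/4)·R2
REF = 
  [  2,  -3,   5,   9]
  [  0,   2,   6,   2]
  [  0,   0,  -3,  -3]

Back-substitution:
x₃ = (-3) / (-3) = 1
x₂ = (2 - (6)(1)) / 2 = -2
x₁ = (9 - (-3)(-2) - (5)(1)) / 2 = -1

x = [-1, -2, 1]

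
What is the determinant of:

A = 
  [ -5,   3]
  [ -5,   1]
10

For a 2×2 matrix, det = ad - bc = (-5)(1) - (3)(-5) = 10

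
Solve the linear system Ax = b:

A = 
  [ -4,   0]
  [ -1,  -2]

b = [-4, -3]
x = [1, 1]

Row reduce the augmented matrix [A|b]:
R2 → R2 - (1/4)·R1
REF = 
  [ -4,   0,  -4]
  [  0,  -2,  -2]

Back-substitution:
x₂ = (-2) / (-2) = 1
x₁ = (-4 - (0)(1)) / (-4) = 1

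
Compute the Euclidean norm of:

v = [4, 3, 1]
5.099

||v||₂ = √((4)² + (3)² + (1)²) = √26 = 5.099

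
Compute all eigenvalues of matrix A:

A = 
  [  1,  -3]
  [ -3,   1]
tr(A) = 2, det(A) = -8
Characteristic polynomial: λ² - tr(A)λ + det(A) = λ² - 2λ - 8
λ² - 2λ - 8 = (λ + 2)(λ - 4)

λ = 4, -2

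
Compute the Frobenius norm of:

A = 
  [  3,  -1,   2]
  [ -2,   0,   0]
||A||_F = 4.243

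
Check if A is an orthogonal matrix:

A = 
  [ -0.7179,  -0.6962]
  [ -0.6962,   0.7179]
Yes

AᵀA = 
  [  1.0001,   0]
  [  0,   1.0001]
≈ I (equal to I up to the 4-dp rounding of the entries)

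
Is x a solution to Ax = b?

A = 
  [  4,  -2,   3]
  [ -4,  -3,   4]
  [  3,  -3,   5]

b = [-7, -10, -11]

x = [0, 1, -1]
No

Ax = [-5, -7, -8] ≠ b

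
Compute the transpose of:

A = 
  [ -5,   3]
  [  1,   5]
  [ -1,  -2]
Aᵀ = 
  [ -5,   1,  -1]
  [  3,   5,  -2]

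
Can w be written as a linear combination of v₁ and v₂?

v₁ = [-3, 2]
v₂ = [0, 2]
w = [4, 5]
Yes

Form the augmented matrix and row-reduce:
[v₁|v₂|w] = 
  [ -3,   0,   4]
  [  2,   2,   5]
R2 → R2 + (2/3)·R1
REF = 
  [  -3,    0,    4]
  [   0,    2, 23/3]

No row of the form [0 0 | nonzero], so the system is consistent. Back-substitution gives c₁ = -4/3, c₂ = 23/6: w = (-4/3)·v₁ + (23/6)·v₂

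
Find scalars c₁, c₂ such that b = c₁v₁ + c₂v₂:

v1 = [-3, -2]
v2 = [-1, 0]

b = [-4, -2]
c1 = 1, c2 = 1

b = 1·v1 + 1·v2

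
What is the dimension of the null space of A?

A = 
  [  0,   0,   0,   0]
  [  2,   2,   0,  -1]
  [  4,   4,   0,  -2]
nullity(A) = 3

Row reduce:
Swap R1 ↔ R2
R3 → R3 - (2)·R1
REF = 
  [  2,   2,   0,  -1]
  [  0,   0,   0,   0]
  [  0,   0,   0,   0]
Pivot columns: 1 → 1 pivot.
rank(A) = 1, so nullity(A) = 4 - 1 = 3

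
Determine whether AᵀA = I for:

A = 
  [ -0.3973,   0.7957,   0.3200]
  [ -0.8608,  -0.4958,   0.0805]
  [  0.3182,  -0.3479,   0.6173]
No

AᵀA = 
  [  1.0001,   0,   0]
  [  0,   1,   0]
  [  0,   0,   0.4899]
≠ I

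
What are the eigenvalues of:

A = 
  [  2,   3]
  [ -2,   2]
tr(A) = 4, det(A) = 10
Characteristic polynomial: λ² - tr(A)λ + det(A) = λ² - 4λ + 10
λ² - 4λ + 10 = 0  ⇒  λ = (4 ± √((-4)² - 4·(10)))/2 = (4 ± √(-24))/2
  = 2 + i√6,  2 - i√6

λ = 2 + i√6, 2 - i√6  (≈ 2 + 2.449i, 2 - 2.449i)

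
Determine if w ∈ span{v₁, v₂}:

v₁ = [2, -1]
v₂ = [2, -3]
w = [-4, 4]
Yes

Form the augmented matrix and row-reduce:
[v₁|v₂|w] = 
  [  2,   2,  -4]
  [ -1,  -3,   4]
R2 → R2 + (1/2)·R1
REF = 
  [  2,   2,  -4]
  [  0,  -2,   2]

No row of the form [0 0 | nonzero], so the system is consistent. Back-substitution gives c₁ = -1, c₂ = -1: w = (-1)·v₁ + (-1)·v₂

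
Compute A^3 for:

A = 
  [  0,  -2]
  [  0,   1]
A² = A·A:
A²[1,1] = (0)(0) + (-2)(0) = 0
A²[1,2] = (0)(-2) + (-2)(1) = -2
A²[2,1] = (0)(0) + (1)(0) = 0
A²[2,2] = (0)(-2) + (1)(1) = 1
A² = 
  [  0,  -2]
  [  0,   1]

A^3 = A^2·A:
A^3[1,1] = (0)(0) + (-2)(0) = 0
A^3[1,2] = (0)(-2) + (-2)(1) = -2
A^3[2,1] = (0)(0) + (1)(0) = 0
A^3[2,2] = (0)(-2) + (1)(1) = 1
A^3 = 
  [  0,  -2]
  [  0,   1]

Therefore
A^3 = 
  [  0,  -2]
  [  0,   1]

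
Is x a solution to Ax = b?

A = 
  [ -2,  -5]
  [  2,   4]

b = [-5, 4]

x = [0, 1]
Yes

Ax = [-5, 4] = b ✓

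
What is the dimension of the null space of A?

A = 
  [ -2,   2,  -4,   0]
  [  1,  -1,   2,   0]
nullity(A) = 3

Row reduce:
R2 → R2 + (1/2)·R1
REF = 
  [ -2,   2,  -4,   0]
  [  0,   0,   0,   0]
Pivot columns: 1 → 1 pivot.
rank(A) = 1, so nullity(A) = 4 - 1 = 3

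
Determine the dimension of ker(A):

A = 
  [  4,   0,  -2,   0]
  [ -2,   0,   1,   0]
nullity(A) = 3

Row reduce:
R2 → R2 + (1/2)·R1
REF = 
  [  4,   0,  -2,   0]
  [  0,   0,   0,   0]
Pivot columns: 1 → 1 pivot.
rank(A) = 1, so nullity(A) = 4 - 1 = 3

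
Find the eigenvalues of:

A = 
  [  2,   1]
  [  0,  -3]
λ = 2, -3

tr(A) = -1, det(A) = -6
Characteristic polynomial: λ² - tr(A)λ + det(A) = λ² + λ - 6
λ² + λ - 6 = (λ + 3)(λ - 2)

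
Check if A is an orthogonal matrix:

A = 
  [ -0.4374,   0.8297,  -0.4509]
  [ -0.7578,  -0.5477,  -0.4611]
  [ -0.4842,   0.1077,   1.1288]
No

AᵀA = 
  [  1,   0,   0.0001]
  [  0,   1,   0]
  [  0.0001,   0,   1.6901]
≠ I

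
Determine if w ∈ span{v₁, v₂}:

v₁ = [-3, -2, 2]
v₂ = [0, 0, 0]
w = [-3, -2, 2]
Yes

Form the augmented matrix and row-reduce:
[v₁|v₂|w] = 
  [ -3,   0,  -3]
  [ -2,   0,  -2]
  [  2,   0,   2]
R2 → R2 - (2/3)·R1
R3 → R3 + (2/3)·R1
REF = 
  [ -3,   0,  -3]
  [  0,   0,   0]
  [  0,   0,   0]

No row of the form [0 0 | nonzero], so the system is consistent. Back-substitution gives c₁ = 1, c₂ = 0: w = (1)·v₁ + (0)·v₂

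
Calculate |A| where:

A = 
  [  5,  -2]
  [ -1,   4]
18

For a 2×2 matrix, det = ad - bc = (5)(4) - (-2)(-1) = 18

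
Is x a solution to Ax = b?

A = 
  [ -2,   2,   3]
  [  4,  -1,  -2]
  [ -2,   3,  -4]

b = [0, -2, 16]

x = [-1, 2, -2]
Yes

Ax = [0, -2, 16] = b ✓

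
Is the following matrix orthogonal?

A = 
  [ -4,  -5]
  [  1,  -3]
No

AᵀA = 
  [ 17,  17]
  [ 17,  34]
≠ I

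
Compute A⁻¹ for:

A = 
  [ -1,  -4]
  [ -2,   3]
det(A) = (-1)(3) - (-4)(-2) = -11
For a 2×2 matrix, A⁻¹ = (1/det(A)) · [[d, -b], [-c, a]]
    = (-1/11) · [[3, 4], [2, -1]]

A⁻¹ = 
  [-3/11, -4/11]
  [-2/11,  1/11]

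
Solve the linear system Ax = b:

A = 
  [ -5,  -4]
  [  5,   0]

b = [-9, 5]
Row reduce the augmented matrix [A|b]:
R2 → R2 + (1)·R1
REF = 
  [ -5,  -4,  -9]
  [  0,  -4,  -4]

Back-substitution:
x₂ = (-4) / (-4) = 1
x₁ = (-9 - (-4)(1)) / (-5) = 1

x = [1, 1]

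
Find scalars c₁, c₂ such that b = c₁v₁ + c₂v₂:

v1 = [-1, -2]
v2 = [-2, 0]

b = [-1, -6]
c1 = 3, c2 = -1

b = 3·v1 + -1·v2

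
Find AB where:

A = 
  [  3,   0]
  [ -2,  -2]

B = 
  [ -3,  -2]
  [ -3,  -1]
AB = 
  [ -9,  -6]
  [ 12,   6]

A is 2×2 and B is 2×2, so AB is 2×2. Each entry is (row of A)·(column of B):
AB[1,1] = (3)(-3) + (0)(-3) = -9
AB[1,2] = (3)(-2) + (0)(-1) = -6
AB[2,1] = (-2)(-3) + (-2)(-3) = 12
AB[2,2] = (-2)(-2) + (-2)(-1) = 6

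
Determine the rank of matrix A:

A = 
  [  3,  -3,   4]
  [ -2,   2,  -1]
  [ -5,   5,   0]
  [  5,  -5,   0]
Row reduce:
R2 → R2 + (2/3)·R1
R3 → R3 + (5/3)·R1
R4 → R4 - (5/3)·R1
R3 → R3 - (4)·R2
R4 → R4 + (4)·R2
REF = 
  [  3,  -3,   4]
  [  0,   0, 5/3]
  [  0,   0,   0]
  [  0,   0,   0]
Pivot columns: 1, 3 → 2 pivots.

rank(A) = 2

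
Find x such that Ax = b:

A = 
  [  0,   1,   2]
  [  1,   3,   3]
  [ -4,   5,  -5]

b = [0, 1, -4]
x = [1, 0, 0]

Row reduce the augmented matrix [A|b]:
Swap R1 ↔ R2
R3 → R3 + (4)·R1
R3 → R3 - (17)·R2
REF = 
  [  1,   3,   3,   1]
  [  0,   1,   2,   0]
  [  0,   0, -27,   0]

Back-substitution:
x₃ = 0 / (-27) = 0
x₂ = (0 - (2)(0)) / 1 = 0
x₁ = (1 - (3)(0) - (3)(0)) / 1 = 1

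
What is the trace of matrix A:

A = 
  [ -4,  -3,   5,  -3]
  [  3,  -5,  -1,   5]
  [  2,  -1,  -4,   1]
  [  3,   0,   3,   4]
-9

tr(A) = -4 + -5 + -4 + 4 = -9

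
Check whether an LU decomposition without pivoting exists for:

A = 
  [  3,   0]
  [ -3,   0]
Yes.
A[1,1] = 3 ≠ 0, so Gaussian elimination proceeds without a row swap: multiplier ℓ₂₁ = (-3)/(3) = -1, and U[2,2] = 0 - (-1)(0) = 0.
L = 
  [  1,   0]
  [ -1,   1]
U = 
  [  3,   0]
  [  0,   0]
Check row 2 of LU: [(-1)(3), (-1)(0) + 0] = [-3, 0] = row 2 of A ✓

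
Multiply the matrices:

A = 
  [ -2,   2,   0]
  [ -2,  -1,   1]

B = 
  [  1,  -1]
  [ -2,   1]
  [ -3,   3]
A is 2×3 and B is 3×2, so AB is 2×2. Each entry is (row of A)·(column of B):
AB[1,1] = (-2)(1) + (2)(-2) + (0)(-3) = -6
AB[1,2] = (-2)(-1) + (2)(1) + (0)(3) = 4
AB[2,1] = (-2)(1) + (-1)(-2) + (1)(-3) = -3
AB[2,2] = (-2)(-1) + (-1)(1) + (1)(3) = 4

AB = 
  [ -6,   4]
  [ -3,   4]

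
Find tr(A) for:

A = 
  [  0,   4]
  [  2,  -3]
-3

tr(A) = 0 + -3 = -3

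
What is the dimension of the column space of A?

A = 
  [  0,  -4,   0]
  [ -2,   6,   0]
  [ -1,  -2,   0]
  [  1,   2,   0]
Row reduce:
Swap R1 ↔ R2
R3 → R3 - (1/2)·R1
R4 → R4 + (1/2)·R1
R3 → R3 - (5/4)·R2
R4 → R4 + (5/4)·R2
REF = 
  [ -2,   6,   0]
  [  0,  -4,   0]
  [  0,   0,   0]
  [  0,   0,   0]
Pivot columns: 1, 2 → 2 pivots.
dim(Col(A)) = number of pivot columns = 2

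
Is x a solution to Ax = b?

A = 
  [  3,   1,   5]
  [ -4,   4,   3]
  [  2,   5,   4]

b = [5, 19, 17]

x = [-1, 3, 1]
Yes

Ax = [5, 19, 17] = b ✓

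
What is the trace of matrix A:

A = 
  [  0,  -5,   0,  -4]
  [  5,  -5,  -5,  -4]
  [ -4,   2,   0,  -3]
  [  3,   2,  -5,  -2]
-7

tr(A) = 0 + -5 + 0 + -2 = -7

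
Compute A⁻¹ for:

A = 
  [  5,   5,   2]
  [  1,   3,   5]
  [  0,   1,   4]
det(A) = (5)·((3)(4) - (5)(1)) - (5)·((1)(4) - (5)(0)) + (2)·((1)(1) - (3)(0))
  = (5)(7) - (5)(4) + (2)(1)
  = 17
det(A) = 17 ≠ 0, so A is invertible.

Cofactors Cᵢⱼ = (-1)ⁱ⁺ʲ·Mᵢⱼ:
C = 
  [  7,  -4,   1]
  [-18,  20,  -5]
  [ 19, -23,  10]

adj(A) = Cᵀ:
adj(A) = 
  [  7, -18,  19]
  [ -4,  20, -23]
  [  1,  -5,  10]

A⁻¹ = (1/17) · adj(A):
A⁻¹ = 
  [  7/17, -18/17,  19/17]
  [ -4/17,  20/17, -23/17]
  [  1/17,  -5/17,  10/17]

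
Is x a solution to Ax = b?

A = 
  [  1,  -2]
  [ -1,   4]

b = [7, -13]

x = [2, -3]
No

Ax = [8, -14] ≠ b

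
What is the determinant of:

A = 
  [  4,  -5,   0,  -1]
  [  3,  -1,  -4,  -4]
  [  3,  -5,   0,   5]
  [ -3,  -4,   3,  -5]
Cofactor expansion along row 1: det(A) = a₁₁M₁₁ - a₁₂M₁₂ + a₁₃M₁₃ - a₁₄M₁₄

M₁₁ = det[[-1, -4, -4]; [-5, 0, 5]; [-4, 3, -5]]
  = (-1)·((0)(-5) - (5)(3)) - (-4)·((-5)(-5) - (5)(-4)) + (-4)·((-5)(3) - (0)(-4))
  = (-1)(-15) - (-4)(45) + (-4)(-15)
  = 255
M₁₂ = det[[3, -4, -4]; [3, 0, 5]; [-3, 3, -5]]
  = (3)·((0)(-5) - (5)(3)) - (-4)·((3)(-5) - (5)(-3)) + (-4)·((3)(3) - (0)(-3))
  = (3)(-15) - (-4)(0) + (-4)(9)
  = -81
M₁₃ = det[[3, -1, -4]; [3, -5, 5]; [-3, -4, -5]]
  = (3)·((-5)(-5) - (5)(-4)) - (-1)·((3)(-5) - (5)(-3)) + (-4)·((3)(-4) - (-5)(-3))
  = (3)(45) - (-1)(0) + (-4)(-27)
  = 243
M₁₄ = det[[3, -1, -4]; [3, -5, 0]; [-3, -4, 3]]
  = (3)·((-5)(3) - (0)(-4)) - (-1)·((3)(3) - (0)(-3)) + (-4)·((3)(-4) - (-5)(-3))
  = (3)(-15) - (-1)(9) + (-4)(-27)
  = 72

det(A) = (4)(255) - (-5)(-81) + (0)(243) - (-1)(72) = 687

det(A) = 687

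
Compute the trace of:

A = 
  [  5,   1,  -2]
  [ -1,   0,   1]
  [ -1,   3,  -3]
2

tr(A) = 5 + 0 + -3 = 2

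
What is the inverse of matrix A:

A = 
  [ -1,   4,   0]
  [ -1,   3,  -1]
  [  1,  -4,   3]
det(A) = (-1)·((3)(3) - (-1)(-4)) - (4)·((-1)(3) - (-1)(1)) + (0)·((-1)(-4) - (3)(1))
  = (-1)(5) - (4)(-2) + (0)(1)
  = 3
det(A) = 3 ≠ 0, so A is invertible.

Cofactors Cᵢⱼ = (-1)ⁱ⁺ʲ·Mᵢⱼ:
C = 
  [  5,   2,   1]
  [-12,  -3,   0]
  [ -4,  -1,   1]

adj(A) = Cᵀ:
adj(A) = 
  [  5, -12,  -4]
  [  2,  -3,  -1]
  [  1,   0,   1]

A⁻¹ = (1/3) · adj(A):
A⁻¹ = 
  [ 5/3,   -4, -4/3]
  [ 2/3,   -1, -1/3]
  [ 1/3,    0,  1/3]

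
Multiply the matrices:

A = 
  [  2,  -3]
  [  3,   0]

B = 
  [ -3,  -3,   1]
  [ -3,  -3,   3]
A is 2×2 and B is 2×3, so AB is 2×3. Each entry is (row of A)·(column of B):
AB[1,1] = (2)(-3) + (-3)(-3) = 3
AB[1,2] = (2)(-3) + (-3)(-3) = 3
AB[1,3] = (2)(1) + (-3)(3) = -7
AB[2,1] = (3)(-3) + (0)(-3) = -9
AB[2,2] = (3)(-3) + (0)(-3) = -9
AB[2,3] = (3)(1) + (0)(3) = 3

AB = 
  [  3,   3,  -7]
  [ -9,  -9,   3]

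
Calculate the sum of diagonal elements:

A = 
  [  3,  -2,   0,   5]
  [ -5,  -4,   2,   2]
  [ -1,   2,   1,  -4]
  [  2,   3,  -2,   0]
0

tr(A) = 3 + -4 + 1 + 0 = 0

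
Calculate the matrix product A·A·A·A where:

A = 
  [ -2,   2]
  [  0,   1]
A^4 = 
  [ 16, -10]
  [  0,   1]

A² = A·A:
A²[1,1] = (-2)(-2) + (2)(0) = 4
A²[1,2] = (-2)(2) + (2)(1) = -2
A²[2,1] = (0)(-2) + (1)(0) = 0
A²[2,2] = (0)(2) + (1)(1) = 1
A² = 
  [  4,  -2]
  [  0,   1]

A^3 = A^2·A:
A^3[1,1] = (4)(-2) + (-2)(0) = -8
A^3[1,2] = (4)(2) + (-2)(1) = 6
A^3[2,1] = (0)(-2) + (1)(0) = 0
A^3[2,2] = (0)(2) + (1)(1) = 1
A^3 = 
  [ -8,   6]
  [  0,   1]

A^4 = A^3·A:
A^4[1,1] = (-8)(-2) + (6)(0) = 16
A^4[1,2] = (-8)(2) + (6)(1) = -10
A^4[2,1] = (0)(-2) + (1)(0) = 0
A^4[2,2] = (0)(2) + (1)(1) = 1
A^4 = 
  [ 16, -10]
  [  0,   1]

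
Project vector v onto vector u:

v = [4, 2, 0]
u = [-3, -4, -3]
proj_u(v) = [30/17, 40/17, 30/17]

v·u = (4)(-3) + (2)(-4) + (0)(-3) = -20
u·u = (-3)² + (-4)² + (-3)² = 34
proj_u(v) = (v·u / u·u) × u = (-20/34) × u = (-10/17) × u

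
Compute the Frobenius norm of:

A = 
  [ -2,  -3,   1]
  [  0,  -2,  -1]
||A||_F = 4.359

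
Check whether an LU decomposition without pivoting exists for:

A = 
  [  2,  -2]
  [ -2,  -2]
Yes.
A[1,1] = 2 ≠ 0, so Gaussian elimination proceeds without a row swap: multiplier ℓ₂₁ = (-2)/(2) = -1, and U[2,2] = -2 - (-1)(-2) = -4.
L = 
  [  1,   0]
  [ -1,   1]
U = 
  [  2,  -2]
  [  0,  -4]
Check row 2 of LU: [(-1)(2), (-1)(-2) + (-4)] = [-2, -2] = row 2 of A ✓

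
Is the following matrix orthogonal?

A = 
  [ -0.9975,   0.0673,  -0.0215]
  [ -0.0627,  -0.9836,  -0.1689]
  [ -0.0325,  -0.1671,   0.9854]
Yes

AᵀA = 
  [  1,   0,   0]
  [  0,   0.9999,   0]
  [  0,   0,   1]
≈ I (equal to I up to the 4-dp rounding of the entries)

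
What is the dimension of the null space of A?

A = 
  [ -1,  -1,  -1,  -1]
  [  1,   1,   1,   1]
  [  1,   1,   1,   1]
nullity(A) = 3

Row reduce:
R2 → R2 + (1)·R1
R3 → R3 + (1)·R1
REF = 
  [ -1,  -1,  -1,  -1]
  [  0,   0,   0,   0]
  [  0,   0,   0,   0]
Pivot columns: 1 → 1 pivot.
rank(A) = 1, so nullity(A) = 4 - 1 = 3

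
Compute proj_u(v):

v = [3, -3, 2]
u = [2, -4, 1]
proj_u(v) = [40/21, -80/21, 20/21]

v·u = (3)(2) + (-3)(-4) + (2)(1) = 20
u·u = (2)² + (-4)² + (1)² = 21
proj_u(v) = (v·u / u·u) × u = (20/21) × u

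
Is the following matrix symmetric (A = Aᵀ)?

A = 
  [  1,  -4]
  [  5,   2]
No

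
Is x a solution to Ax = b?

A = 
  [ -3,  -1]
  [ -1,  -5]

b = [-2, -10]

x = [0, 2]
Yes

Ax = [-2, -10] = b ✓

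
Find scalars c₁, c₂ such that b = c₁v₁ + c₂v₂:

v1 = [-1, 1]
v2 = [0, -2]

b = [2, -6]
c1 = -2, c2 = 2

b = -2·v1 + 2·v2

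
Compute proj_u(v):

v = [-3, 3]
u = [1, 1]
proj_u(v) = [0, 0]

v·u = (-3)(1) + (3)(1) = 0
u·u = (1)² + (1)² = 2
proj_u(v) = (v·u / u·u) × u = (0/2) × u = (0) × u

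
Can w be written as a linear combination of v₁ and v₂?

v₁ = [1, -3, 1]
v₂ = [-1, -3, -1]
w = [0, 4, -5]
No

Form the augmented matrix and row-reduce:
[v₁|v₂|w] = 
  [  1,  -1,   0]
  [ -3,  -3,   4]
  [  1,  -1,  -5]
R2 → R2 + (3)·R1
R3 → R3 - (1)·R1
REF = 
  [  1,  -1,   0]
  [  0,  -6,   4]
  [  0,   0,  -5]

Row 3 reads [0 0 | -5], i.e. 0 = -5, so the system is inconsistent and w ∉ span{v₁, v₂}.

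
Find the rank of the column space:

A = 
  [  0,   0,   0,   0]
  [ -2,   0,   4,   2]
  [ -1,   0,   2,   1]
dim(Col(A)) = 1

Row reduce:
Swap R1 ↔ R2
R3 → R3 - (1/2)·R1
REF = 
  [ -2,   0,   4,   2]
  [  0,   0,   0,   0]
  [  0,   0,   0,   0]
Pivot columns: 1 → 1 pivot.
dim(Col(A)) = number of pivot columns = 1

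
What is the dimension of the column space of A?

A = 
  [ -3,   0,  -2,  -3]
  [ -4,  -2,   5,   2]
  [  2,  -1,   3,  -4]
Row reduce:
R2 → R2 - (4/3)·R1
R3 → R3 + (2/3)·R1
R3 → R3 - (1/2)·R2
REF = 
  [   -3,     0,    -2,    -3]
  [    0,    -2,  23/3,     6]
  [    0,     0, -13/6,    -9]
Pivot columns: 1, 2, 3 → 3 pivots.
dim(Col(A)) = number of pivot columns = 3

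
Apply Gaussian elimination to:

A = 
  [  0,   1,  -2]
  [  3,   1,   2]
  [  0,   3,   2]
Row operations:
Swap R1 ↔ R2
R3 → R3 - (3)·R2

Resulting echelon form:
REF = 
  [  3,   1,   2]
  [  0,   1,  -2]
  [  0,   0,   8]

Rank = 3 (number of non-zero pivot rows).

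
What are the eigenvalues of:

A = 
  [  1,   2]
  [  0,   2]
λ = 2, 1

tr(A) = 3, det(A) = 2
Characteristic polynomial: λ² - tr(A)λ + det(A) = λ² - 3λ + 2
λ² - 3λ + 2 = (λ - 1)(λ - 2)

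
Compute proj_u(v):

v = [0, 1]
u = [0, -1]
v·u = (0)(0) + (1)(-1) = -1
u·u = (0)² + (-1)² = 1
proj_u(v) = (v·u / u·u) × u = (-1/1) × u = (-1) × u

proj_u(v) = [0, 1]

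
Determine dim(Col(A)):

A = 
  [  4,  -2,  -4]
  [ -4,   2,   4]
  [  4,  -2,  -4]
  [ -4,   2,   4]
Row reduce:
R2 → R2 + (1)·R1
R3 → R3 - (1)·R1
R4 → R4 + (1)·R1
REF = 
  [  4,  -2,  -4]
  [  0,   0,   0]
  [  0,   0,   0]
  [  0,   0,   0]
Pivot columns: 1 → 1 pivot.
dim(Col(A)) = number of pivot columns = 1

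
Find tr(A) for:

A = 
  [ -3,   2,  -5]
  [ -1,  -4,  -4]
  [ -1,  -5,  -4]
-11

tr(A) = -3 + -4 + -4 = -11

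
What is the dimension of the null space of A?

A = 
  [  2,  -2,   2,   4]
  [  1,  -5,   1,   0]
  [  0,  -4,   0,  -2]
nullity(A) = 2

Row reduce:
R2 → R2 - (1/2)·R1
R3 → R3 - (1)·R2
REF = 
  [  2,  -2,   2,   4]
  [  0,  -4,   0,  -2]
  [  0,   0,   0,   0]
Pivot columns: 1, 2 → 2 pivots.
rank(A) = 2, so nullity(A) = 4 - 2 = 2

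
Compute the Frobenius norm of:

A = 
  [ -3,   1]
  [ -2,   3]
||A||_F = 4.796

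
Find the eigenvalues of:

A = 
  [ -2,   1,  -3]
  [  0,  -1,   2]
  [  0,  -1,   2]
Characteristic polynomial: det(λI - A) = λ³ + λ² - 2λ
The constant term is 0, so λ = 0 is a root: p(λ) = λ(λ² + λ - 2)
λ² + λ - 2 = (λ + 2)(λ - 1)

λ = 0, 1, -2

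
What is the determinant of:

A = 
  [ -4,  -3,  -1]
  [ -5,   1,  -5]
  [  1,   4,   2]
Cofactor expansion along row 1:
det(A) = (-4)·((1)(2) - (-5)(4)) - (-3)·((-5)(2) - (-5)(1)) + (-1)·((-5)(4) - (1)(1))
  = (-4)(22) - (-3)(-5) + (-1)(-21)
  = -82

det(A) = -82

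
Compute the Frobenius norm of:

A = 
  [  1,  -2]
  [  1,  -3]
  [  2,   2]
||A||_F = 4.796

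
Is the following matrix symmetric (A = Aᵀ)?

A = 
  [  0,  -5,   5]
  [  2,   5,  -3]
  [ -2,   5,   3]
No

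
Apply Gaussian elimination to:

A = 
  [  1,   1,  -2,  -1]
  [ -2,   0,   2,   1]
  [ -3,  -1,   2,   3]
Row operations:
R2 → R2 + (2)·R1
R3 → R3 + (3)·R1
R3 → R3 - (1)·R2

Resulting echelon form:
REF = 
  [  1,   1,  -2,  -1]
  [  0,   2,  -2,  -1]
  [  0,   0,  -2,   1]

Rank = 3 (number of non-zero pivot rows).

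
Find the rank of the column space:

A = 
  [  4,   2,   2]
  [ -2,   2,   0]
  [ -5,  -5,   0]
dim(Col(A)) = 3

Row reduce:
R2 → R2 + (1/2)·R1
R3 → R3 + (5/4)·R1
R3 → R3 + (5/6)·R2
REF = 
  [   4,    2,    2]
  [   0,    3,    1]
  [   0,    0, 10/3]
Pivot columns: 1, 2, 3 → 3 pivots.
dim(Col(A)) = number of pivot columns = 3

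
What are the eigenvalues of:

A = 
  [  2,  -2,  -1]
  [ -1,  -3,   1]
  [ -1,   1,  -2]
λ = -2, (-1 + √41)/2, (-1 - √41)/2  (≈ -2, 2.702, -3.702)

Characteristic polynomial: det(λI - A) = λ³ + 3λ² - 8λ - 20
Testing integer divisors of the constant term: p(-2) = 0, so (λ + 2) is a factor:
p(λ) = (λ + 2)(λ² + λ - 10)
λ² + λ - 10 = 0  ⇒  λ = (-1 ± √((1)² - 4·(-10)))/2 = (-1 ± √(41))/2
  = (-1 + √41)/2,  (-1 - √41)/2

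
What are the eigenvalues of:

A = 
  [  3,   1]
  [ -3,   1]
tr(A) = 4, det(A) = 6
Characteristic polynomial: λ² - tr(A)λ + det(A) = λ² - 4λ + 6
λ² - 4λ + 6 = 0  ⇒  λ = (4 ± √((-4)² - 4·(6)))/2 = (4 ± √(-8))/2
  = 2 + i√2,  2 - i√2

λ = 2 + i√2, 2 - i√2  (≈ 2 + 1.414i, 2 - 1.414i)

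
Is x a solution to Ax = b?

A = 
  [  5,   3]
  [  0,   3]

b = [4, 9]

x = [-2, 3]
No

Ax = [-1, 9] ≠ b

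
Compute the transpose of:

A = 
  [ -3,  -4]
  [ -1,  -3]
Aᵀ = 
  [ -3,  -1]
  [ -4,  -3]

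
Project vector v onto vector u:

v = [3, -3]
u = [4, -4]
v·u = (3)(4) + (-3)(-4) = 24
u·u = (4)² + (-4)² = 32
proj_u(v) = (v·u / u·u) × u = (24/32) × u = (3/4) × u

proj_u(v) = [3, -3]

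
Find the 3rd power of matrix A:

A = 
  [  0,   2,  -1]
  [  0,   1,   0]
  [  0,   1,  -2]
A² = A·A:
A²[1,1] = (0)(0) + (2)(0) + (-1)(0) = 0
A²[1,2] = (0)(2) + (2)(1) + (-1)(1) = 1
A²[1,3] = (0)(-1) + (2)(0) + (-1)(-2) = 2
A²[2,1] = (0)(0) + (1)(0) + (0)(0) = 0
A²[2,2] = (0)(2) + (1)(1) + (0)(1) = 1
A²[2,3] = (0)(-1) + (1)(0) + (0)(-2) = 0
A²[3,1] = (0)(0) + (1)(0) + (-2)(0) = 0
A²[3,2] = (0)(2) + (1)(1) + (-2)(1) = -1
A²[3,3] = (0)(-1) + (1)(0) + (-2)(-2) = 4
A² = 
  [  0,   1,   2]
  [  0,   1,   0]
  [  0,  -1,   4]

A^3 = A^2·A:
A^3[1,1] = (0)(0) + (1)(0) + (2)(0) = 0
A^3[1,2] = (0)(2) + (1)(1) + (2)(1) = 3
A^3[1,3] = (0)(-1) + (1)(0) + (2)(-2) = -4
A^3[2,1] = (0)(0) + (1)(0) + (0)(0) = 0
A^3[2,2] = (0)(2) + (1)(1) + (0)(1) = 1
A^3[2,3] = (0)(-1) + (1)(0) + (0)(-2) = 0
A^3[3,1] = (0)(0) + (-1)(0) + (4)(0) = 0
A^3[3,2] = (0)(2) + (-1)(1) + (4)(1) = 3
A^3[3,3] = (0)(-1) + (-1)(0) + (4)(-2) = -8
A^3 = 
  [  0,   3,  -4]
  [  0,   1,   0]
  [  0,   3,  -8]

Therefore
A^3 = 
  [  0,   3,  -4]
  [  0,   1,   0]
  [  0,   3,  -8]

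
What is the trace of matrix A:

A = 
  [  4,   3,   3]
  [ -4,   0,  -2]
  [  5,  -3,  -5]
-1

tr(A) = 4 + 0 + -5 = -1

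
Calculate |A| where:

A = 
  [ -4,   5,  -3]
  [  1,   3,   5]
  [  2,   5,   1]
136

Cofactor expansion along row 1:
det(A) = (-4)·((3)(1) - (5)(5)) - (5)·((1)(1) - (5)(2)) + (-3)·((1)(5) - (3)(2))
  = (-4)(-22) - (5)(-9) + (-3)(-1)
  = 136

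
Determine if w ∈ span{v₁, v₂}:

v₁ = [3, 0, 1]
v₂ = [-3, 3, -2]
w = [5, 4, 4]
No

Form the augmented matrix and row-reduce:
[v₁|v₂|w] = 
  [  3,  -3,   5]
  [  0,   3,   4]
  [  1,  -2,   4]
R3 → R3 - (1/3)·R1
R3 → R3 + (1/3)·R2
REF = 
  [   3,   -3,    5]
  [   0,    3,    4]
  [   0,    0, 11/3]

Row 3 reads [0 0 | 11/3], i.e. 0 = 11/3, so the system is inconsistent and w ∉ span{v₁, v₂}.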